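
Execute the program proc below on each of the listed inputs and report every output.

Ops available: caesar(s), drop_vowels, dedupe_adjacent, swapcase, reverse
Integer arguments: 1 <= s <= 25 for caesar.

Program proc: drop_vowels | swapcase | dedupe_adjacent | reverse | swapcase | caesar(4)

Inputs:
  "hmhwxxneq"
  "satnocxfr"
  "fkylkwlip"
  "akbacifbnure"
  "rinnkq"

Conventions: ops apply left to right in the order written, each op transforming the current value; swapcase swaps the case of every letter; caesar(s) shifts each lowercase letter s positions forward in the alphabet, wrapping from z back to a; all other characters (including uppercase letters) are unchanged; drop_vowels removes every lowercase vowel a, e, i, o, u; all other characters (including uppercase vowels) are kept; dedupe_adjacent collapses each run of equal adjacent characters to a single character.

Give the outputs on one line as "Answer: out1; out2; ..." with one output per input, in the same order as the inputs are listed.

Execution, op by op:
  "hmhwxxneq" -> "hmhwxxnq" -> "HMHWXXNQ" -> "HMHWXNQ" -> "QNXWHMH" -> "qnxwhmh" -> "urbalql"
  "satnocxfr" -> "stncxfr" -> "STNCXFR" -> "STNCXFR" -> "RFXCNTS" -> "rfxcnts" -> "vjbgrxw"
  "fkylkwlip" -> "fkylkwlp" -> "FKYLKWLP" -> "FKYLKWLP" -> "PLWKLYKF" -> "plwklykf" -> "tpaopcoj"
  "akbacifbnure" -> "kbcfbnr" -> "KBCFBNR" -> "KBCFBNR" -> "RNBFCBK" -> "rnbfcbk" -> "vrfjgfo"
  "rinnkq" -> "rnnkq" -> "RNNKQ" -> "RNKQ" -> "QKNR" -> "qknr" -> "uorv"

"urbalql"; "vjbgrxw"; "tpaopcoj"; "vrfjgfo"; "uorv"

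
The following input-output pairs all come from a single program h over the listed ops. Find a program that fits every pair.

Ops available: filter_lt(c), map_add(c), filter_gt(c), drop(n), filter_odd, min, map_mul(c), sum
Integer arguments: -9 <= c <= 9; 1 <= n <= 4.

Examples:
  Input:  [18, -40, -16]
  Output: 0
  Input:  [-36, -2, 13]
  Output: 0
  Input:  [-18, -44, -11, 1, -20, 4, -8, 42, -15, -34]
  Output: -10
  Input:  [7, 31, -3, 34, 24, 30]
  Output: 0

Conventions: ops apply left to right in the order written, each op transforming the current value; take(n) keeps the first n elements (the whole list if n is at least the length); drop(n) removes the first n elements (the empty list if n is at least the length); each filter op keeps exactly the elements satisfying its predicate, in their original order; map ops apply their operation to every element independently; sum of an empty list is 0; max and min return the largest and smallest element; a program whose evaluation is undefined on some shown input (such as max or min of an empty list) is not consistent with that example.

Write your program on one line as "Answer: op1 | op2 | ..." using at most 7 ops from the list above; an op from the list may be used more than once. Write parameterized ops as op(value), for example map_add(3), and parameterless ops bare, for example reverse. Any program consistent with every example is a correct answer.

filter_lt(6) | drop(1) | map_add(8) | filter_lt(1) | filter_odd | sum

Check, running the answer program on each example:
  [18, -40, -16] -> [-40, -16] -> [-16] -> [-8] -> [-8] -> [] -> 0
  [-36, -2, 13] -> [-36, -2] -> [-2] -> [6] -> [] -> [] -> 0
  [-18, -44, -11, 1, -20, 4, -8, 42, -15, -34] -> [-18, -44, -11, 1, -20, 4, -8, -15, -34] -> [-44, -11, 1, -20, 4, -8, -15, -34] -> [-36, -3, 9, -12, 12, 0, -7, -26] -> [-36, -3, -12, 0, -7, -26] -> [-3, -7] -> -10
  [7, 31, -3, 34, 24, 30] -> [-3] -> [] -> [] -> [] -> [] -> 0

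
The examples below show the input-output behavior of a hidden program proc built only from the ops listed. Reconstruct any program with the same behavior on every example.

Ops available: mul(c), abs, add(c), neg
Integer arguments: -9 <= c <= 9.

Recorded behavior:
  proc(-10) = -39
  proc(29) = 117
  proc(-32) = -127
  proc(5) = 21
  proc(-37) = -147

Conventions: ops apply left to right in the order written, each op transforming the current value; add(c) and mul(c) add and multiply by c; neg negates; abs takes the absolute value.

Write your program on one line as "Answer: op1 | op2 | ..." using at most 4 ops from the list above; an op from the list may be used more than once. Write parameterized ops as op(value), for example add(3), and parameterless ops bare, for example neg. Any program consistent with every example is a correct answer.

mul(4) | add(-6) | add(7)

Check, running the answer program on each example:
  -10 -> -40 -> -46 -> -39
  29 -> 116 -> 110 -> 117
  -32 -> -128 -> -134 -> -127
  5 -> 20 -> 14 -> 21
  -37 -> -148 -> -154 -> -147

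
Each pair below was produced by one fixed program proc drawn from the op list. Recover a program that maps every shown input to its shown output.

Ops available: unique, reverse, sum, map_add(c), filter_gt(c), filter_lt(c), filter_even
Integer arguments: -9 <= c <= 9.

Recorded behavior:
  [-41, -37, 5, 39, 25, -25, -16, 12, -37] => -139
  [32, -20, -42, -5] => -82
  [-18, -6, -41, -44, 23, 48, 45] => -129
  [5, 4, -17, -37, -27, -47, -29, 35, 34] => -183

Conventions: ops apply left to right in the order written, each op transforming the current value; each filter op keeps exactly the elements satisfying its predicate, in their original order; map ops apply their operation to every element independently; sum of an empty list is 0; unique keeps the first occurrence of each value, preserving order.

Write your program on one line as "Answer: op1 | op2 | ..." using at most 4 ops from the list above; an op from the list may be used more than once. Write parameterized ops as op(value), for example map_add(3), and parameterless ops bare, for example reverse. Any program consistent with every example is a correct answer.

map_add(-5) | unique | filter_lt(6) | sum

Check, running the answer program on each example:
  [-41, -37, 5, 39, 25, -25, -16, 12, -37] -> [-46, -42, 0, 34, 20, -30, -21, 7, -42] -> [-46, -42, 0, 34, 20, -30, -21, 7] -> [-46, -42, 0, -30, -21] -> -139
  [32, -20, -42, -5] -> [27, -25, -47, -10] -> [27, -25, -47, -10] -> [-25, -47, -10] -> -82
  [-18, -6, -41, -44, 23, 48, 45] -> [-23, -11, -46, -49, 18, 43, 40] -> [-23, -11, -46, -49, 18, 43, 40] -> [-23, -11, -46, -49] -> -129
  [5, 4, -17, -37, -27, -47, -29, 35, 34] -> [0, -1, -22, -42, -32, -52, -34, 30, 29] -> [0, -1, -22, -42, -32, -52, -34, 30, 29] -> [0, -1, -22, -42, -32, -52, -34] -> -183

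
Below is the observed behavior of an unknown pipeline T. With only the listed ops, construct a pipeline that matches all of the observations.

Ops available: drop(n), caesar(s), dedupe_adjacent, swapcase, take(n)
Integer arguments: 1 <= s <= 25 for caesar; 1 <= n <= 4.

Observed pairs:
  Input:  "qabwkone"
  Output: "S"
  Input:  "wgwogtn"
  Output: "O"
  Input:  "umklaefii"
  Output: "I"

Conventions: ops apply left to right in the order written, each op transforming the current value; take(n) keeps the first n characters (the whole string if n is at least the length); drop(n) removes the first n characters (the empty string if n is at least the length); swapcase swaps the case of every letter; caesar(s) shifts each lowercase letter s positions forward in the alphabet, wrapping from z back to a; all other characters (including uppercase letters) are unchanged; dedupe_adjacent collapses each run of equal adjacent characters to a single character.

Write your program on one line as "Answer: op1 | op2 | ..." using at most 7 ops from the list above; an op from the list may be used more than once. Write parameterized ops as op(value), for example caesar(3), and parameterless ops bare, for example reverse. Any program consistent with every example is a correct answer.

drop(2) | caesar(8) | swapcase | dedupe_adjacent | drop(2) | take(1)

Check, running the answer program on each example:
  "qabwkone" -> "bwkone" -> "jeswvm" -> "JESWVM" -> "JESWVM" -> "SWVM" -> "S"
  "wgwogtn" -> "wogtn" -> "ewobv" -> "EWOBV" -> "EWOBV" -> "OBV" -> "O"
  "umklaefii" -> "klaefii" -> "stimnqq" -> "STIMNQQ" -> "STIMNQ" -> "IMNQ" -> "I"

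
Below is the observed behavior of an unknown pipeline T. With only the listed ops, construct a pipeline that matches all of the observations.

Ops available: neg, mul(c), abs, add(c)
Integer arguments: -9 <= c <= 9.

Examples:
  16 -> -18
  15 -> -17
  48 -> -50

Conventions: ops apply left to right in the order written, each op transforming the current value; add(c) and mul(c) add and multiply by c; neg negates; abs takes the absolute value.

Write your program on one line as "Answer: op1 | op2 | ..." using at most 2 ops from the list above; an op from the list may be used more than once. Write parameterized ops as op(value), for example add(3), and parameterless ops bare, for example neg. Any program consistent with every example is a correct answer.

add(2) | neg

Check, running the answer program on each example:
  16 -> 18 -> -18
  15 -> 17 -> -17
  48 -> 50 -> -50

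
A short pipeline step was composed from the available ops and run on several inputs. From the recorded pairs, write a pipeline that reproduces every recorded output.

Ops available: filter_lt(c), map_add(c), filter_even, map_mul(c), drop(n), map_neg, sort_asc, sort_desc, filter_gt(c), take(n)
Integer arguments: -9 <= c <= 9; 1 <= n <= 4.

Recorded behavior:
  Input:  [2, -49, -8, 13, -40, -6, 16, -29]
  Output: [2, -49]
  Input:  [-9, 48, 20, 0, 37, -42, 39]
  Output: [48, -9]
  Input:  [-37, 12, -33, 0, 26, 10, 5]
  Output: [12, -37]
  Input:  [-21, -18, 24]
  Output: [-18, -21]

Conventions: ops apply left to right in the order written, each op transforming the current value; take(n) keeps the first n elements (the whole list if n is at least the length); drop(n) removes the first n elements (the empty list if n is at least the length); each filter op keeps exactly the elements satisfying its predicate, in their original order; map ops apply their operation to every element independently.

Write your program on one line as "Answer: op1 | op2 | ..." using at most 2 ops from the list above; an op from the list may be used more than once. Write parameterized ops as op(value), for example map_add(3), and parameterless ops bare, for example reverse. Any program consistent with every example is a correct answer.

take(2) | sort_desc

Check, running the answer program on each example:
  [2, -49, -8, 13, -40, -6, 16, -29] -> [2, -49] -> [2, -49]
  [-9, 48, 20, 0, 37, -42, 39] -> [-9, 48] -> [48, -9]
  [-37, 12, -33, 0, 26, 10, 5] -> [-37, 12] -> [12, -37]
  [-21, -18, 24] -> [-21, -18] -> [-18, -21]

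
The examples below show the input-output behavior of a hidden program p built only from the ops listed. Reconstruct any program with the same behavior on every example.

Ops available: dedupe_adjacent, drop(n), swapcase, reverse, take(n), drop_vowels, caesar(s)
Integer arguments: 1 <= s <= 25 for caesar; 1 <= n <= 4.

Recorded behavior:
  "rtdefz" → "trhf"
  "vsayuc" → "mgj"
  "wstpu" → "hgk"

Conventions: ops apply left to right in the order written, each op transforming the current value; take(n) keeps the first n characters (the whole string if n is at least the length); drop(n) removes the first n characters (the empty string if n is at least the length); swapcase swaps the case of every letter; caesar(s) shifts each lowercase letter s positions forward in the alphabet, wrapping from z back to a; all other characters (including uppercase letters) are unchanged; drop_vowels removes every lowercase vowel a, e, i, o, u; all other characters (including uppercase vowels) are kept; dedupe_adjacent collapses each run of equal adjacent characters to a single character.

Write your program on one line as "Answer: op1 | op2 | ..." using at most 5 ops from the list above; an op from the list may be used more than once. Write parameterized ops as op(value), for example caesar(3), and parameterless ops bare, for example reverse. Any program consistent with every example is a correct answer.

reverse | drop_vowels | drop(1) | caesar(14)

Check, running the answer program on each example:
  "rtdefz" -> "zfedtr" -> "zfdtr" -> "fdtr" -> "trhf"
  "vsayuc" -> "cuyasv" -> "cysv" -> "ysv" -> "mgj"
  "wstpu" -> "uptsw" -> "ptsw" -> "tsw" -> "hgk"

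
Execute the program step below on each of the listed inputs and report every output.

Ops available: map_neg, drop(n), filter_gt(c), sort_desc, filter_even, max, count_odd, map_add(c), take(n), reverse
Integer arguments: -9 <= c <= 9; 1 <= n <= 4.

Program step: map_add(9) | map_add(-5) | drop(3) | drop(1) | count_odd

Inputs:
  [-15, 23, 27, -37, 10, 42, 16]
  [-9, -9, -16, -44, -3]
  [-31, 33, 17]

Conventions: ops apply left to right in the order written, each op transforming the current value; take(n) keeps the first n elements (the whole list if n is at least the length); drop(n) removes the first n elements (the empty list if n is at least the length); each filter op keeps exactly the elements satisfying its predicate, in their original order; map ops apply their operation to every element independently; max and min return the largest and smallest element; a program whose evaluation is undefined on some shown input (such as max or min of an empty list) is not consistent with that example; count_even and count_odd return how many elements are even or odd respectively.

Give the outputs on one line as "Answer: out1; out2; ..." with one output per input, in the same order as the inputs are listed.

Execution, op by op:
  [-15, 23, 27, -37, 10, 42, 16] -> [-6, 32, 36, -28, 19, 51, 25] -> [-11, 27, 31, -33, 14, 46, 20] -> [-33, 14, 46, 20] -> [14, 46, 20] -> 0
  [-9, -9, -16, -44, -3] -> [0, 0, -7, -35, 6] -> [-5, -5, -12, -40, 1] -> [-40, 1] -> [1] -> 1
  [-31, 33, 17] -> [-22, 42, 26] -> [-27, 37, 21] -> [] -> [] -> 0

0; 1; 0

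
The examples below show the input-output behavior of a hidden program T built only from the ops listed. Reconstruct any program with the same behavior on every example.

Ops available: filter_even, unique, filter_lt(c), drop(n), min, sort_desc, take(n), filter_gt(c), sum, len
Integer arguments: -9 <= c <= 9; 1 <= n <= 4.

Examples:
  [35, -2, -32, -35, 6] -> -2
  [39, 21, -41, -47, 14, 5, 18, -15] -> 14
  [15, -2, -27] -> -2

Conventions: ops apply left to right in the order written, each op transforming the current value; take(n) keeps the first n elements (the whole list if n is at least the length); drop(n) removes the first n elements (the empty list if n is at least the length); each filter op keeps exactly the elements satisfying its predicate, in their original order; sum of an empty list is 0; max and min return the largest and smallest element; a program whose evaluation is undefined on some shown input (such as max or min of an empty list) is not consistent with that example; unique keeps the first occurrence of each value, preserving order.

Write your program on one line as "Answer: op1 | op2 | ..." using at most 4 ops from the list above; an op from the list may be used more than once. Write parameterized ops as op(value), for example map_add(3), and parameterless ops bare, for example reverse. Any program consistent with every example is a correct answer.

filter_gt(-8) | filter_even | min

Check, running the answer program on each example:
  [35, -2, -32, -35, 6] -> [35, -2, 6] -> [-2, 6] -> -2
  [39, 21, -41, -47, 14, 5, 18, -15] -> [39, 21, 14, 5, 18] -> [14, 18] -> 14
  [15, -2, -27] -> [15, -2] -> [-2] -> -2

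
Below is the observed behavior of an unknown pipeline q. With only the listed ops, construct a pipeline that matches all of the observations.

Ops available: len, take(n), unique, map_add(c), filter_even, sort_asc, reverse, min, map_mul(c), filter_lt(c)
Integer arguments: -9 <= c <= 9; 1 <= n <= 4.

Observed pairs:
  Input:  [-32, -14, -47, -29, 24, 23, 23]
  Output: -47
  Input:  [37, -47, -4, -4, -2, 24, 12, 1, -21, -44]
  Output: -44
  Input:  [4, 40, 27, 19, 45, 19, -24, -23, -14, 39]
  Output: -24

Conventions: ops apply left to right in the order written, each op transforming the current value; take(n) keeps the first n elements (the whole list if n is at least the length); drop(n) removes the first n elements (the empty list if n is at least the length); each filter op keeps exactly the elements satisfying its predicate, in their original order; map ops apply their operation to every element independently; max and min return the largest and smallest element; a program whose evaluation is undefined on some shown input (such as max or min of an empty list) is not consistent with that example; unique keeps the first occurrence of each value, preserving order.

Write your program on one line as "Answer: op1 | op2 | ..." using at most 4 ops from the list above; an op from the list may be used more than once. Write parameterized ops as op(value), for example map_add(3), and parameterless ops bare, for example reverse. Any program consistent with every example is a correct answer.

filter_lt(6) | reverse | take(3) | min

Check, running the answer program on each example:
  [-32, -14, -47, -29, 24, 23, 23] -> [-32, -14, -47, -29] -> [-29, -47, -14, -32] -> [-29, -47, -14] -> -47
  [37, -47, -4, -4, -2, 24, 12, 1, -21, -44] -> [-47, -4, -4, -2, 1, -21, -44] -> [-44, -21, 1, -2, -4, -4, -47] -> [-44, -21, 1] -> -44
  [4, 40, 27, 19, 45, 19, -24, -23, -14, 39] -> [4, -24, -23, -14] -> [-14, -23, -24, 4] -> [-14, -23, -24] -> -24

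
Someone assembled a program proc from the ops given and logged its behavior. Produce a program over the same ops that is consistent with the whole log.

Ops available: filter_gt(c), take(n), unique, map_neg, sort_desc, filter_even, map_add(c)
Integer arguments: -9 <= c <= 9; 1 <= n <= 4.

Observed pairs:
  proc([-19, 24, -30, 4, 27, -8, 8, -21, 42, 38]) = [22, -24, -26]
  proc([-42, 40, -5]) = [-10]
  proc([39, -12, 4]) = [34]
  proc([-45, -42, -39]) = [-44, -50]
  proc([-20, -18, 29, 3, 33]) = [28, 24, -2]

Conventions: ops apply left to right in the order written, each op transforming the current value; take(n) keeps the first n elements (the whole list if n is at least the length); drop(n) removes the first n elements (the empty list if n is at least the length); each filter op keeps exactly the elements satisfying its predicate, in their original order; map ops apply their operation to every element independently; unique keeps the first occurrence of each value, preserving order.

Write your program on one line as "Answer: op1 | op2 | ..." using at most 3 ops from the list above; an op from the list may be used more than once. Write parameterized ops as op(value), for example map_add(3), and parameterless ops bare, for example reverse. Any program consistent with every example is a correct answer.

sort_desc | map_add(-5) | filter_even

Check, running the answer program on each example:
  [-19, 24, -30, 4, 27, -8, 8, -21, 42, 38] -> [42, 38, 27, 24, 8, 4, -8, -19, -21, -30] -> [37, 33, 22, 19, 3, -1, -13, -24, -26, -35] -> [22, -24, -26]
  [-42, 40, -5] -> [40, -5, -42] -> [35, -10, -47] -> [-10]
  [39, -12, 4] -> [39, 4, -12] -> [34, -1, -17] -> [34]
  [-45, -42, -39] -> [-39, -42, -45] -> [-44, -47, -50] -> [-44, -50]
  [-20, -18, 29, 3, 33] -> [33, 29, 3, -18, -20] -> [28, 24, -2, -23, -25] -> [28, 24, -2]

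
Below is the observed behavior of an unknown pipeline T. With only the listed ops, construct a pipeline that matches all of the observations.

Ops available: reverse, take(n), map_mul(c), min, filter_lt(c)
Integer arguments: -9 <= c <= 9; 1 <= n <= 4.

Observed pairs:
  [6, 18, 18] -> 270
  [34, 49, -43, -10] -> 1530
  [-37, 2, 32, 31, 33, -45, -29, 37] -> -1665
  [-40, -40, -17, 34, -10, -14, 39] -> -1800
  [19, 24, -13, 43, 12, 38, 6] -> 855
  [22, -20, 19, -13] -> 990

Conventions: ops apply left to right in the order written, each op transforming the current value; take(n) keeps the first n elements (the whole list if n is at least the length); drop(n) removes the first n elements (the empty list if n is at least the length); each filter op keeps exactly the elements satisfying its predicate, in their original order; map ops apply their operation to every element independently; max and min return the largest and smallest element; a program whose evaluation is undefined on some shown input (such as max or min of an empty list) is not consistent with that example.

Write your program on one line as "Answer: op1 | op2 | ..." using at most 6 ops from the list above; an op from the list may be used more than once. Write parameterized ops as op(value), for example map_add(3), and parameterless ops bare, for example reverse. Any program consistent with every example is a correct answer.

map_mul(-5) | map_mul(9) | take(1) | map_mul(-1) | min

Check, running the answer program on each example:
  [6, 18, 18] -> [-30, -90, -90] -> [-270, -810, -810] -> [-270] -> [270] -> 270
  [34, 49, -43, -10] -> [-170, -245, 215, 50] -> [-1530, -2205, 1935, 450] -> [-1530] -> [1530] -> 1530
  [-37, 2, 32, 31, 33, -45, -29, 37] -> [185, -10, -160, -155, -165, 225, 145, -185] -> [1665, -90, -1440, -1395, -1485, 2025, 1305, -1665] -> [1665] -> [-1665] -> -1665
  [-40, -40, -17, 34, -10, -14, 39] -> [200, 200, 85, -170, 50, 70, -195] -> [1800, 1800, 765, -1530, 450, 630, -1755] -> [1800] -> [-1800] -> -1800
  [19, 24, -13, 43, 12, 38, 6] -> [-95, -120, 65, -215, -60, -190, -30] -> [-855, -1080, 585, -1935, -540, -1710, -270] -> [-855] -> [855] -> 855
  [22, -20, 19, -13] -> [-110, 100, -95, 65] -> [-990, 900, -855, 585] -> [-990] -> [990] -> 990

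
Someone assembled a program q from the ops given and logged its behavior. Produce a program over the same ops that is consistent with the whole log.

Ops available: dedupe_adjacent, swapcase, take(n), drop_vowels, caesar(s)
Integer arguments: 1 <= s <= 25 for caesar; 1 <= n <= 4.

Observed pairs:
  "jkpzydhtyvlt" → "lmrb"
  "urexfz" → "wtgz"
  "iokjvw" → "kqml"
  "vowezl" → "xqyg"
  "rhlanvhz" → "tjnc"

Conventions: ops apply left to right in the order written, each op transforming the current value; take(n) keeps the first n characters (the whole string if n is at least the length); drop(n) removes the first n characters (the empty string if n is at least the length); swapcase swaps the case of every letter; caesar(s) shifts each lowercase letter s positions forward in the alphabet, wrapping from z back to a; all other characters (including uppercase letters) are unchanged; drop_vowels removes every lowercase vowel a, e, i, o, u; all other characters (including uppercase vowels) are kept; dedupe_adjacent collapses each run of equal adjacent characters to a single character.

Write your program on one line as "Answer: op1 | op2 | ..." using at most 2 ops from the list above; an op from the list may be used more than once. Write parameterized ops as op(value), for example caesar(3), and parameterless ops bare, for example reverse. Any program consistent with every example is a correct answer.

caesar(2) | take(4)

Check, running the answer program on each example:
  "jkpzydhtyvlt" -> "lmrbafjvaxnv" -> "lmrb"
  "urexfz" -> "wtgzhb" -> "wtgz"
  "iokjvw" -> "kqmlxy" -> "kqml"
  "vowezl" -> "xqygbn" -> "xqyg"
  "rhlanvhz" -> "tjncpxjb" -> "tjnc"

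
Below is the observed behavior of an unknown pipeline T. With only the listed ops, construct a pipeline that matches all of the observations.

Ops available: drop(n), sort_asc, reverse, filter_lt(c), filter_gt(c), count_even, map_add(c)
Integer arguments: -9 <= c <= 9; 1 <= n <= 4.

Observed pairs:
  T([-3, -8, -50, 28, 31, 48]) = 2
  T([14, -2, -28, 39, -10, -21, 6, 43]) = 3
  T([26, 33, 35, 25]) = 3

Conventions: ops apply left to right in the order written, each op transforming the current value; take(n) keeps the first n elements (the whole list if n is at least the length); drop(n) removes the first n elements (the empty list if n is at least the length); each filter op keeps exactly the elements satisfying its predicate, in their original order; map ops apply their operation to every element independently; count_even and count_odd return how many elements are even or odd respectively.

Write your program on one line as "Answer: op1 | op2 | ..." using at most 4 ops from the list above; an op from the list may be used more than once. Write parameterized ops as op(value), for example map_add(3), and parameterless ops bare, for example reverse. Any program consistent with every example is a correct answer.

map_add(1) | reverse | sort_asc | count_even

Check, running the answer program on each example:
  [-3, -8, -50, 28, 31, 48] -> [-2, -7, -49, 29, 32, 49] -> [49, 32, 29, -49, -7, -2] -> [-49, -7, -2, 29, 32, 49] -> 2
  [14, -2, -28, 39, -10, -21, 6, 43] -> [15, -1, -27, 40, -9, -20, 7, 44] -> [44, 7, -20, -9, 40, -27, -1, 15] -> [-27, -20, -9, -1, 7, 15, 40, 44] -> 3
  [26, 33, 35, 25] -> [27, 34, 36, 26] -> [26, 36, 34, 27] -> [26, 27, 34, 36] -> 3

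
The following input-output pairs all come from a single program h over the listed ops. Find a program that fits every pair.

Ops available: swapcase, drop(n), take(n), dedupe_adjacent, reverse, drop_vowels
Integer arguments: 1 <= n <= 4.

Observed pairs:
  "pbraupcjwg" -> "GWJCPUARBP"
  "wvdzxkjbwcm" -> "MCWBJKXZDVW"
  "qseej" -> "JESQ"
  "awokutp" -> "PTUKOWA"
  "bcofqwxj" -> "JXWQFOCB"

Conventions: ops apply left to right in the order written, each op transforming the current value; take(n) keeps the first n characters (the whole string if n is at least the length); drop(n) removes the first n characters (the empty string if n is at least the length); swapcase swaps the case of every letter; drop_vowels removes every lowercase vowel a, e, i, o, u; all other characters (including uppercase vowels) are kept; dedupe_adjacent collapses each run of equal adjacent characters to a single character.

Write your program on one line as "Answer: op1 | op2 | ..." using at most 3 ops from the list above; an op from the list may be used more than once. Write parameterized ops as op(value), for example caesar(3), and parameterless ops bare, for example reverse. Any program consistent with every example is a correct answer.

reverse | swapcase | dedupe_adjacent

Check, running the answer program on each example:
  "pbraupcjwg" -> "gwjcpuarbp" -> "GWJCPUARBP" -> "GWJCPUARBP"
  "wvdzxkjbwcm" -> "mcwbjkxzdvw" -> "MCWBJKXZDVW" -> "MCWBJKXZDVW"
  "qseej" -> "jeesq" -> "JEESQ" -> "JESQ"
  "awokutp" -> "ptukowa" -> "PTUKOWA" -> "PTUKOWA"
  "bcofqwxj" -> "jxwqfocb" -> "JXWQFOCB" -> "JXWQFOCB"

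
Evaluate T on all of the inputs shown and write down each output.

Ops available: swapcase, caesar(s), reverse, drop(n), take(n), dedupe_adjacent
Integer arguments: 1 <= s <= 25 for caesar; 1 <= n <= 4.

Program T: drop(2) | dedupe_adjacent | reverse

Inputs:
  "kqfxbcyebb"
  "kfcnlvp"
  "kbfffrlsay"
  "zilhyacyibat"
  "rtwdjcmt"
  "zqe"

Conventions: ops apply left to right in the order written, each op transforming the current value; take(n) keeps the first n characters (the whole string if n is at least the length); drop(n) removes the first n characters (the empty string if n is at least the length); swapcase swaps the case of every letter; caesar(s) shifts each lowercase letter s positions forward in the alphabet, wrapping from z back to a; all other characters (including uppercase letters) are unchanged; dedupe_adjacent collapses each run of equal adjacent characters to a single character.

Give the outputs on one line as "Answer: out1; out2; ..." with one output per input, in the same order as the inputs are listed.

Execution, op by op:
  "kqfxbcyebb" -> "fxbcyebb" -> "fxbcyeb" -> "beycbxf"
  "kfcnlvp" -> "cnlvp" -> "cnlvp" -> "pvlnc"
  "kbfffrlsay" -> "fffrlsay" -> "frlsay" -> "yaslrf"
  "zilhyacyibat" -> "lhyacyibat" -> "lhyacyibat" -> "tabiycayhl"
  "rtwdjcmt" -> "wdjcmt" -> "wdjcmt" -> "tmcjdw"
  "zqe" -> "e" -> "e" -> "e"

"beycbxf"; "pvlnc"; "yaslrf"; "tabiycayhl"; "tmcjdw"; "e"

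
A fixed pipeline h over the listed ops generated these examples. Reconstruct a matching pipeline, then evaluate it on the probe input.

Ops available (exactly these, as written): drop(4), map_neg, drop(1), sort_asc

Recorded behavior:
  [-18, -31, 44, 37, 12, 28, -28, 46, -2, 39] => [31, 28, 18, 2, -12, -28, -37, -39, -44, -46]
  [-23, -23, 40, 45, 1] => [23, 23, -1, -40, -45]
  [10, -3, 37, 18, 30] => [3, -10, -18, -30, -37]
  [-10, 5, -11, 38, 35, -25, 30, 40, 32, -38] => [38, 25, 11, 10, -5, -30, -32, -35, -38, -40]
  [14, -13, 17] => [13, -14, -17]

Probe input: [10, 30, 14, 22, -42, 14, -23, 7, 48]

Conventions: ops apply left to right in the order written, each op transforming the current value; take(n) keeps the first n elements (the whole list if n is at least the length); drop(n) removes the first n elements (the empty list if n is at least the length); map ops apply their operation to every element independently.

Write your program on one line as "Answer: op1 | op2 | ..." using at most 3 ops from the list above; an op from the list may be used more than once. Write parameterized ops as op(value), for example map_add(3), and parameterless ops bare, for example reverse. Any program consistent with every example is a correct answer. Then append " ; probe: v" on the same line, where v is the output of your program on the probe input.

sort_asc | map_neg ; probe: [42, 23, -7, -10, -14, -14, -22, -30, -48]

Check, running the answer program on each example:
  [-18, -31, 44, 37, 12, 28, -28, 46, -2, 39] -> [-31, -28, -18, -2, 12, 28, 37, 39, 44, 46] -> [31, 28, 18, 2, -12, -28, -37, -39, -44, -46]
  [-23, -23, 40, 45, 1] -> [-23, -23, 1, 40, 45] -> [23, 23, -1, -40, -45]
  [10, -3, 37, 18, 30] -> [-3, 10, 18, 30, 37] -> [3, -10, -18, -30, -37]
  [-10, 5, -11, 38, 35, -25, 30, 40, 32, -38] -> [-38, -25, -11, -10, 5, 30, 32, 35, 38, 40] -> [38, 25, 11, 10, -5, -30, -32, -35, -38, -40]
  [14, -13, 17] -> [-13, 14, 17] -> [13, -14, -17]
  probe: [10, 30, 14, 22, -42, 14, -23, 7, 48] -> [-42, -23, 7, 10, 14, 14, 22, 30, 48] -> [42, 23, -7, -10, -14, -14, -22, -30, -48]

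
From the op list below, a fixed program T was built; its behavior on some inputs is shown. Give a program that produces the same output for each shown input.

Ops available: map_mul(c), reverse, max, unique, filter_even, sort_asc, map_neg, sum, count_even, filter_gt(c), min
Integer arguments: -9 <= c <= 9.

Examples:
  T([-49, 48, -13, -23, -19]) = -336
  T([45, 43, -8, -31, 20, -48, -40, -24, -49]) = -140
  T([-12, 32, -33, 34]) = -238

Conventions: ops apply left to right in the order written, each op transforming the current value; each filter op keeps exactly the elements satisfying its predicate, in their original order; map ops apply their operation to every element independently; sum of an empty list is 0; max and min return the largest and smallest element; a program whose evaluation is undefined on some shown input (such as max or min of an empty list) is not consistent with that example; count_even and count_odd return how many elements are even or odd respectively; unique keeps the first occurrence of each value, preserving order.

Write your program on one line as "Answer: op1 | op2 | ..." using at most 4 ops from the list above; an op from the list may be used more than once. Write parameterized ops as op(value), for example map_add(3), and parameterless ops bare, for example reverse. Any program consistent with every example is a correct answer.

map_neg | filter_even | map_mul(7) | min

Check, running the answer program on each example:
  [-49, 48, -13, -23, -19] -> [49, -48, 13, 23, 19] -> [-48] -> [-336] -> -336
  [45, 43, -8, -31, 20, -48, -40, -24, -49] -> [-45, -43, 8, 31, -20, 48, 40, 24, 49] -> [8, -20, 48, 40, 24] -> [56, -140, 336, 280, 168] -> -140
  [-12, 32, -33, 34] -> [12, -32, 33, -34] -> [12, -32, -34] -> [84, -224, -238] -> -238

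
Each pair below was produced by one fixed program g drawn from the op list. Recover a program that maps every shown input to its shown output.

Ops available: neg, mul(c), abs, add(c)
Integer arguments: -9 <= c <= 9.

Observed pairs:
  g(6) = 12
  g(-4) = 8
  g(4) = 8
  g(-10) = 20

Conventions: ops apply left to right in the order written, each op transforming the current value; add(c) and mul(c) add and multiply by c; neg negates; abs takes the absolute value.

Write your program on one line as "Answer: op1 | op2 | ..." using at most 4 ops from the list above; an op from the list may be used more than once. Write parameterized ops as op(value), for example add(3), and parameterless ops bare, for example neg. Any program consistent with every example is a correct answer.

neg | abs | mul(2)

Check, running the answer program on each example:
  6 -> -6 -> 6 -> 12
  -4 -> 4 -> 4 -> 8
  4 -> -4 -> 4 -> 8
  -10 -> 10 -> 10 -> 20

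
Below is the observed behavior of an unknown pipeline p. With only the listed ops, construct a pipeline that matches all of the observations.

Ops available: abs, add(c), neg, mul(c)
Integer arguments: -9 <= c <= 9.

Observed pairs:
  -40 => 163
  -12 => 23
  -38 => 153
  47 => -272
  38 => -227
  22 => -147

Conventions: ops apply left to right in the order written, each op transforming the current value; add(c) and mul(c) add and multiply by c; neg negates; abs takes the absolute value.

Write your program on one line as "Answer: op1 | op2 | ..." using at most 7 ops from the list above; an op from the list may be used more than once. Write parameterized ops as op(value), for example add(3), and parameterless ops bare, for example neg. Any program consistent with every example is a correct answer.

neg | add(-9) | mul(-5) | add(1) | neg | add(9)

Check, running the answer program on each example:
  -40 -> 40 -> 31 -> -155 -> -154 -> 154 -> 163
  -12 -> 12 -> 3 -> -15 -> -14 -> 14 -> 23
  -38 -> 38 -> 29 -> -145 -> -144 -> 144 -> 153
  47 -> -47 -> -56 -> 280 -> 281 -> -281 -> -272
  38 -> -38 -> -47 -> 235 -> 236 -> -236 -> -227
  22 -> -22 -> -31 -> 155 -> 156 -> -156 -> -147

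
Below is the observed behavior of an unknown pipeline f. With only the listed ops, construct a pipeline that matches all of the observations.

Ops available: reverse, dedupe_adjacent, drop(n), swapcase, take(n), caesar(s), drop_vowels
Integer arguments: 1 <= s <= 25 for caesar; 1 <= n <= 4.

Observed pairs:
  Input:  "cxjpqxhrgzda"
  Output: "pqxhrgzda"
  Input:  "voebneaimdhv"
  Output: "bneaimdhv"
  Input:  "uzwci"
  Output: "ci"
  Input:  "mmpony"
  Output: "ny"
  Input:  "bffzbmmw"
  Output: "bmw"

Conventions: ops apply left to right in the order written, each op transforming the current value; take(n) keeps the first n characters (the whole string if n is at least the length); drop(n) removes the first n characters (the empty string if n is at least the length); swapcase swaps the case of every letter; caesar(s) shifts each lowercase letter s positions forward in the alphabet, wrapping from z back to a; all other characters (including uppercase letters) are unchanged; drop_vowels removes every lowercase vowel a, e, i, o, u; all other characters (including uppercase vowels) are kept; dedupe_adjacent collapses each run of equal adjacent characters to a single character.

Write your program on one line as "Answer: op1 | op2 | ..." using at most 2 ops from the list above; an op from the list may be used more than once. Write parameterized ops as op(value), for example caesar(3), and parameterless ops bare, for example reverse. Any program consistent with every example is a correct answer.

dedupe_adjacent | drop(3)

Check, running the answer program on each example:
  "cxjpqxhrgzda" -> "cxjpqxhrgzda" -> "pqxhrgzda"
  "voebneaimdhv" -> "voebneaimdhv" -> "bneaimdhv"
  "uzwci" -> "uzwci" -> "ci"
  "mmpony" -> "mpony" -> "ny"
  "bffzbmmw" -> "bfzbmw" -> "bmw"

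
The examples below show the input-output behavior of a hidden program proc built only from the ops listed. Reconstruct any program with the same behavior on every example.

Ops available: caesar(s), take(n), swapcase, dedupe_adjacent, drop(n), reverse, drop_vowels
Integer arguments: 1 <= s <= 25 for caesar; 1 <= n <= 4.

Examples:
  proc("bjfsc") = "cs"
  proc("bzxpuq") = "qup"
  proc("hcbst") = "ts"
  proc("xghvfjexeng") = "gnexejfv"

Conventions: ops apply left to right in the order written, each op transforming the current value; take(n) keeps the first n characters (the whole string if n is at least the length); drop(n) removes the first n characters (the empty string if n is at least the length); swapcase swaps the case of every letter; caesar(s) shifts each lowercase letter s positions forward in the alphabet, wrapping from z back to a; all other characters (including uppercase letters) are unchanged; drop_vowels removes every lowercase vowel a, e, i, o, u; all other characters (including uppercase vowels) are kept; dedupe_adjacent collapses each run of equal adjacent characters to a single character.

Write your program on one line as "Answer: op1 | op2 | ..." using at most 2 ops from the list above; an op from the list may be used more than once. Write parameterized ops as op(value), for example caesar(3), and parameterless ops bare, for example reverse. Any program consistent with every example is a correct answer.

drop(3) | reverse

Check, running the answer program on each example:
  "bjfsc" -> "sc" -> "cs"
  "bzxpuq" -> "puq" -> "qup"
  "hcbst" -> "st" -> "ts"
  "xghvfjexeng" -> "vfjexeng" -> "gnexejfv"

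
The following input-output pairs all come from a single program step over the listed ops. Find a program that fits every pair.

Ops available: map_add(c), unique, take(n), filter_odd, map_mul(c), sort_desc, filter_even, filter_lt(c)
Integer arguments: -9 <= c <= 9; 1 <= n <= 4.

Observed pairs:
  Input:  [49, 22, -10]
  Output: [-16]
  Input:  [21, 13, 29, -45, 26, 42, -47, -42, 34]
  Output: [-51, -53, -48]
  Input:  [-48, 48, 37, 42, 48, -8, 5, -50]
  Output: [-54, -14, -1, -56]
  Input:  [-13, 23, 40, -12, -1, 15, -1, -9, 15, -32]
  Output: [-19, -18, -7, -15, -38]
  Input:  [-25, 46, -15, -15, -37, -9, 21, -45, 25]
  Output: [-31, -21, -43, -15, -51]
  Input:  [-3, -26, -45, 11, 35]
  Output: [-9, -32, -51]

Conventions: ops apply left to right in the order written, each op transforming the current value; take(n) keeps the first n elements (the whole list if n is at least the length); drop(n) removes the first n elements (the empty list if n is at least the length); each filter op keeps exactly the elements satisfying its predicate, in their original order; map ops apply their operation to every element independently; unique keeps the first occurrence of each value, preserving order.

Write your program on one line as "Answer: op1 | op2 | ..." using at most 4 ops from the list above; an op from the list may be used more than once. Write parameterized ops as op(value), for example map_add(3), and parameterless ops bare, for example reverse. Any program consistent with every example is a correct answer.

map_add(-6) | unique | filter_lt(4)

Check, running the answer program on each example:
  [49, 22, -10] -> [43, 16, -16] -> [43, 16, -16] -> [-16]
  [21, 13, 29, -45, 26, 42, -47, -42, 34] -> [15, 7, 23, -51, 20, 36, -53, -48, 28] -> [15, 7, 23, -51, 20, 36, -53, -48, 28] -> [-51, -53, -48]
  [-48, 48, 37, 42, 48, -8, 5, -50] -> [-54, 42, 31, 36, 42, -14, -1, -56] -> [-54, 42, 31, 36, -14, -1, -56] -> [-54, -14, -1, -56]
  [-13, 23, 40, -12, -1, 15, -1, -9, 15, -32] -> [-19, 17, 34, -18, -7, 9, -7, -15, 9, -38] -> [-19, 17, 34, -18, -7, 9, -15, -38] -> [-19, -18, -7, -15, -38]
  [-25, 46, -15, -15, -37, -9, 21, -45, 25] -> [-31, 40, -21, -21, -43, -15, 15, -51, 19] -> [-31, 40, -21, -43, -15, 15, -51, 19] -> [-31, -21, -43, -15, -51]
  [-3, -26, -45, 11, 35] -> [-9, -32, -51, 5, 29] -> [-9, -32, -51, 5, 29] -> [-9, -32, -51]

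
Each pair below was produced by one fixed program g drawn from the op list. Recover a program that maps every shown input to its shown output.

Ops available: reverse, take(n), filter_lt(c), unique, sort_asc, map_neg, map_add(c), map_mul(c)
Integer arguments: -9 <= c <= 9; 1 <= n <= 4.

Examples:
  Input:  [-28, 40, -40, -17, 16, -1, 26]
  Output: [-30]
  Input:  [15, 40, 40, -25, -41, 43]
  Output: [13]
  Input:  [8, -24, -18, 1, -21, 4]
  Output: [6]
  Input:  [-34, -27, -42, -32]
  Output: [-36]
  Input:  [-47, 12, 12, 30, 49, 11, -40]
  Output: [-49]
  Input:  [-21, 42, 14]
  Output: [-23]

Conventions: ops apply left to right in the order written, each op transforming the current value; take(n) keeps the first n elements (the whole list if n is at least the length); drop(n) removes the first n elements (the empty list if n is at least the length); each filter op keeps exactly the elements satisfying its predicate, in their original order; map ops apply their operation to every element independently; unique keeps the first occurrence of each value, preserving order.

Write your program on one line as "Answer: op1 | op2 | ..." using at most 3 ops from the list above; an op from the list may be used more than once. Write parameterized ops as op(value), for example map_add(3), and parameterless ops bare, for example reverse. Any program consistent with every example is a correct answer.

map_add(-2) | take(1)

Check, running the answer program on each example:
  [-28, 40, -40, -17, 16, -1, 26] -> [-30, 38, -42, -19, 14, -3, 24] -> [-30]
  [15, 40, 40, -25, -41, 43] -> [13, 38, 38, -27, -43, 41] -> [13]
  [8, -24, -18, 1, -21, 4] -> [6, -26, -20, -1, -23, 2] -> [6]
  [-34, -27, -42, -32] -> [-36, -29, -44, -34] -> [-36]
  [-47, 12, 12, 30, 49, 11, -40] -> [-49, 10, 10, 28, 47, 9, -42] -> [-49]
  [-21, 42, 14] -> [-23, 40, 12] -> [-23]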